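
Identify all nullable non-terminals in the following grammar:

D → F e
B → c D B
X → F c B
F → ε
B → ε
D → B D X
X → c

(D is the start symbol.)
{ 'B', 'F' }

A non-terminal is nullable if it can derive ε (the empty string): either it has an ε-production, or it has a production whose right-hand side consists entirely of nullable non-terminals.

ε-productions: F → ε, B → ε
So F, B are immediately nullable.
No further non-terminal can be added: every production for the remaining non-terminals contains a terminal or a non-nullable non-terminal.
Nullable = { 'B', 'F' }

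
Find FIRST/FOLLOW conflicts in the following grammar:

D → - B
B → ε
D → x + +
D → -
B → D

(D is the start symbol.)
No FIRST/FOLLOW conflicts.

Nullable non-terminals: B.
FIRST sets used below: FIRST(D) = { '-', 'x' }

B: nullable alternative(s) B → ε; FOLLOW(B) = { $ }
  B → ε: FIRST \ {ε} = { } — this is the only nullable alternative, skip
  B → D: FIRST \ {ε} = { '-', 'x' } — disjoint from FOLLOW(B)

D has no nullable alternative, so no FIRST/FOLLOW check is needed there.

No FIRST/FOLLOW conflicts found.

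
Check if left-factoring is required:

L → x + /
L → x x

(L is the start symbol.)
Yes, L has productions with common prefix 'x'

Left-factoring is needed when two productions for the same non-terminal
share a common prefix on the right-hand side.

Productions for L:
  L → x + /
  L → x x

Found common prefix 'x' in productions for L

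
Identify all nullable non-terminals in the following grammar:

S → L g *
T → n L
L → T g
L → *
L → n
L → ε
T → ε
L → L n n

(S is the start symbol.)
{ 'L', 'T' }

A non-terminal is nullable if it can derive ε (the empty string): either it has an ε-production, or it has a production whose right-hand side consists entirely of nullable non-terminals.

ε-productions: L → ε, T → ε
So L, T are immediately nullable.
No further non-terminal can be added: every production for the remaining non-terminals contains a terminal or a non-nullable non-terminal.
Nullable = { 'L', 'T' }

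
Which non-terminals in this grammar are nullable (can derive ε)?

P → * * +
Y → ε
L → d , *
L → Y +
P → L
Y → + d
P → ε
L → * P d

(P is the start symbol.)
{ 'P', 'Y' }

A non-terminal is nullable if it can derive ε (the empty string): either it has an ε-production, or it has a production whose right-hand side consists entirely of nullable non-terminals.

ε-productions: Y → ε, P → ε
So Y, P are immediately nullable.
No further non-terminal can be added: every production for the remaining non-terminals contains a terminal or a non-nullable non-terminal.
Nullable = { 'P', 'Y' }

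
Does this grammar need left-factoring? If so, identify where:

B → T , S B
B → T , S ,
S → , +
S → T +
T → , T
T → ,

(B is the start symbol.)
Left-factoring is needed when two productions for the same non-terminal
share a common prefix on the right-hand side.

Productions for B:
  B → T , S B
  B → T , S ,
Productions for S:
  S → , +
  S → T +
Productions for T:
  T → , T
  T → ,

Found common prefix 'T , S' in productions for B
Found common prefix ',' in productions for T

Answer: Yes, B has productions with common prefix 'T , S'; T has productions with common prefix ','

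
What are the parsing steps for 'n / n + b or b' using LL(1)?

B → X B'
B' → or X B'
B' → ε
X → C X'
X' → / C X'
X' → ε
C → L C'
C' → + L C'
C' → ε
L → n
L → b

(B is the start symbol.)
LL(1) parsing maintains a stack (initially the start symbol over $) and the input. At each step: if the stack top is a terminal, match it against the current input token; if it is a non-terminal N, replace it with the RHS of M[N, lookahead] (the unique production whose predict set contains the lookahead).

Stack is shown with the top on the left.

Stack           Input             Action
----------------------------------------
B $             n / n + b or b $  output B → X B'
X B' $          n / n + b or b $  output X → C X'
C X' B' $       n / n + b or b $  output C → L C'
L C' X' B' $    n / n + b or b $  output L → n
n C' X' B' $    n / n + b or b $  match 'n'
C' X' B' $      / n + b or b $    output C' → ε
X' B' $         / n + b or b $    output X' → / C X'
/ C X' B' $     / n + b or b $    match '/'
C X' B' $       n + b or b $      output C → L C'
L C' X' B' $    n + b or b $      output L → n
n C' X' B' $    n + b or b $      match 'n'
C' X' B' $      + b or b $        output C' → + L C'
+ L C' X' B' $  + b or b $        match '+'
L C' X' B' $    b or b $          output L → b
b C' X' B' $    b or b $          match 'b'
C' X' B' $      or b $            output C' → ε
X' B' $         or b $            output X' → ε
B' $            or b $            output B' → or X B'
or X B' $       or b $            match 'or'
X B' $          b $               output X → C X'
C X' B' $       b $               output C → L C'
L C' X' B' $    b $               output L → b
b C' X' B' $    b $               match 'b'
C' X' B' $      $                 output C' → ε
X' B' $         $                 output X' → ε
B' $            $                 output B' → ε
$               $                 accept

The string is accepted.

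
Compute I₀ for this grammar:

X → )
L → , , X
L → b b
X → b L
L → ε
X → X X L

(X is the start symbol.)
First, augment the grammar with X' → X
I₀ = CLOSURE({ [X' → . X] }):
  [X' → . X] has the dot before X: add [X → . )], [X → . b L], [X → . X X L]
No further items can be added.

I₀ = { [X → . )], [X → . X X L], [X → . b L], [X' → . X] }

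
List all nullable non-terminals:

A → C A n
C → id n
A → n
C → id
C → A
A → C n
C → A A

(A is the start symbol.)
There are no ε-productions, so no non-terminal can derive ε.
No non-terminals are nullable.

Answer: None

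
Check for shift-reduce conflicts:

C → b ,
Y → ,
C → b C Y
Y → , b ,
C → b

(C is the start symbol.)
Yes — I2: [C → b .] vs [C → . b]; I5: [Y → , .] vs [Y → , . b ,]

A shift-reduce conflict occurs when an LR(0) state has both:
  - a complete (reduce) item [A → α .] (dot at the end), and
  - a shift item [B → β . c γ] (dot before a terminal).

Augment with C' → C and build the canonical LR(0) collection (I0 = CLOSURE({[C' → . C]}), then GOTO on every symbol after a dot until no new states appear). It has 9 states:
  I0: { [C → . b ,], [C → . b C Y], [C → . b], [C' → . C] }  — shift
  I1: { [C' → C .] }  — accept
  I2: { [C → . b ,], [C → . b C Y], [C → . b], [C → b . ,], [C → b . C Y], [C → b .] }  — shift, reduce
  I3: { [C → b , .] }  — reduce
  I4: { [C → b C . Y], [Y → . , b ,], [Y → . ,] }  — shift
  I5: { [Y → , . b ,], [Y → , .] }  — shift, reduce
  I6: { [C → b C Y .] }  — reduce
  I7: { [Y → , b . ,] }  — shift
  I8: { [Y → , b , .] }  — reduce

I2 contains reduce item [C → b .] and shift items [C → . b], [C → . b ,], [C → b . ,], [C → . b C Y] — shift-reduce conflict.
I5 contains reduce item [Y → , .] and shift item [Y → , . b ,] — shift-reduce conflict.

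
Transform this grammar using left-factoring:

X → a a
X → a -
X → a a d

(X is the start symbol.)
X → a X'
X' → a X''
X'' → ε
X'' → d
X' → -

Left-factoring transforms A → αβ₁ | αβ₂ into A → αA' and A' → β₁ | β₂
(α is the longest common prefix among the alternatives). Repeat until
no nonterminal has two alternatives with a common prefix.

Round 1: X has alternatives sharing prefix 'a'. Introduce X': X → a X'
  Add: X' → a
  Add: X' → -
  Add: X' → a d

Round 2: X' has alternatives sharing prefix 'a'. Introduce X'': X' → a X''
  Add: X'' → ε
  Add: X'' → d

No remaining common prefixes — done.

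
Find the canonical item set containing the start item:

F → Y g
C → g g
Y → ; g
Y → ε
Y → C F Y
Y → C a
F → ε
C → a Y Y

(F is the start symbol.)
First, augment the grammar with F' → F
I₀ = CLOSURE({ [F' → . F] }):
  [F' → . F] has the dot before F: add [F → . Y g], [F → .]
  [F → . Y g] has the dot before Y: add [Y → . ; g], [Y → .], [Y → . C F Y], [Y → . C a]
  [Y → . C F Y] has the dot before C: add [C → . g g], [C → . a Y Y]
No further items can be added.

I₀ = { [C → . a Y Y], [C → . g g], [F → . Y g], [F → .], [F' → . F], [Y → . ; g], [Y → . C F Y], [Y → . C a], [Y → .] }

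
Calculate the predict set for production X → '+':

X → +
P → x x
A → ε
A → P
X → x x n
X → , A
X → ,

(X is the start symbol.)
PREDICT(X → '+') = (FIRST(RHS) \ {ε}) ∪ (FOLLOW(X) if ε ∈ FIRST(RHS), i.e. RHS ⇒* ε)
FIRST('+') = { '+' }
ε ∉ FIRST('+'), so FOLLOW(X) is not added.
PREDICT(X → '+') = { '+' }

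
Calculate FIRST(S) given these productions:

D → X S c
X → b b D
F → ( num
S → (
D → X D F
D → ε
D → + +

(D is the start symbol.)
{ '(' }

To compute FIRST(S), examine every production with S on the left-hand side, reading each right-hand side left to right until a non-nullable symbol is reached.

From S → (:
  - '(' is a terminal: add '(' and stop

Collecting: FIRST(S) = { '(' }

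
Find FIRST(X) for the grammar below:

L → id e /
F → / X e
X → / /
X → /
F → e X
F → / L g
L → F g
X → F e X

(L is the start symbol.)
FIRST sets of the other non-terminals involved (by the same procedure, iterated to a fixed point):
  FIRST(F) = { '/', 'e' }

From X → / /:
  - '/' is a terminal: add '/' and stop
From X → /:
  - '/' is a terminal: add '/' and stop
From X → F e X:
  - F is a non-terminal: add FIRST(F) \ {ε} = { '/', 'e' }
    F is not nullable, so stop

Collecting: FIRST(X) = { '/', 'e' }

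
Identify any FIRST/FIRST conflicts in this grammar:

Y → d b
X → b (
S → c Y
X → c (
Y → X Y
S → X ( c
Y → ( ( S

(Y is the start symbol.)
Yes. S → c Y / S → X '(' c on { 'c' }

A FIRST/FIRST conflict occurs when two productions N → α and N → β for the same non-terminal have FIRST(α) ∩ FIRST(β) ≠ ∅ (with ε ∈ FIRST of a nullable right-hand side, so two nullable alternatives also conflict).

FIRST sets of the non-terminals at (or reachable through a nullable prefix from) the front of some alternative:
  FIRST(X) = { 'b', 'c' }

Productions for Y:
  Y → d b: FIRST = { 'd' }
  Y → X Y: FIRST = { 'b', 'c' }
  Y → ( ( S: FIRST = { '(' }
Productions for X:
  X → b (: FIRST = { 'b' }
  X → c (: FIRST = { 'c' }
Productions for S:
  S → c Y: FIRST = { 'c' }
  S → X ( c: FIRST = { 'b', 'c' }

Conflict for S: S → c Y and S → X ( c
  Overlap: { 'c' }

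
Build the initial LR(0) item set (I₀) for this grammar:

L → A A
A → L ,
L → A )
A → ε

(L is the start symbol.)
{ [A → . L ,], [A → .], [L → . A )], [L → . A A], [L' → . L] }

First, augment the grammar with L' → L
I₀ = CLOSURE({ [L' → . L] }):
  [L' → . L] has the dot before L: add [L → . A A], [L → . A )]
  [L → . A A] has the dot before A: add [A → . L ,], [A → .]
No further items can be added.

I₀ = { [A → . L ,], [A → .], [L → . A )], [L → . A A], [L' → . L] }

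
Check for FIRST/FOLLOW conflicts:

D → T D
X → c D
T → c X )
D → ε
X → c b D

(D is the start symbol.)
No FIRST/FOLLOW conflicts.

A FIRST/FOLLOW conflict occurs when a non-terminal N has a nullable alternative N → β (β ⇒* ε) and another alternative N → α with FIRST(α) ∩ FOLLOW(N) ≠ ∅: on such a lookahead the parser cannot decide between expanding α and letting N vanish via β.

Nullable non-terminals: D.
FIRST sets used below: FIRST(T) = { 'c' }

D: nullable alternative(s) D → ε; FOLLOW(D) = { $, ')' }
  D → T D: FIRST \ {ε} = { 'c' } — disjoint from FOLLOW(D)
  D → ε: FIRST \ {ε} = { } — this is the only nullable alternative, skip

T, X have no nullable alternative, so no FIRST/FOLLOW check is needed there.

No FIRST/FOLLOW conflicts found.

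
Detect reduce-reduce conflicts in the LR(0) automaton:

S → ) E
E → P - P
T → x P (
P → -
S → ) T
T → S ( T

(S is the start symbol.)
A reduce-reduce conflict occurs when an LR(0) state has two complete items [A → α .] and [B → β .] — both call for a reduction, and with no lookahead the parser cannot choose between them.

Augment with S' → S and build the canonical LR(0) collection (I0 = CLOSURE({[S' → . S]}), then GOTO on every symbol after a dot until no new states appear). It has 15 states:
  I0: { [S → . ) E], [S → . ) T], [S' → . S] }  — shift
  I1: { [E → . P - P], [P → . -], [S → ) . E], [S → ) . T], [S → . ) E], [S → . ) T], [T → . S ( T], [T → . x P (] }  — shift
  I2: { [S' → S .] }  — accept
  I3: { [P → - .] }  — reduce
  I4: { [S → ) E .] }  — reduce
  I5: { [E → P . - P] }  — shift
  I6: { [T → S . ( T] }  — shift
  I7: { [S → ) T .] }  — reduce
  I8: { [P → . -], [T → x . P (] }  — shift
  I9: { [T → x P . (] }  — shift
  I10: { [T → x P ( .] }  — reduce
  I11: { [S → . ) E], [S → . ) T], [T → . S ( T], [T → . x P (], [T → S ( . T] }  — shift
  I12: { [T → S ( T .] }  — reduce
  I13: { [E → P - . P], [P → . -] }  — shift
  I14: { [E → P - P .] }  — reduce

No state contains more than one complete item.

Answer: No reduce-reduce conflicts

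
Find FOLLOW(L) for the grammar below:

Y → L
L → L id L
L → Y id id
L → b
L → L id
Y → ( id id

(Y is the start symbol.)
{ $, 'id' }

To compute FOLLOW(L), find every occurrence of L on a right-hand side N → α L β: add FIRST(β) \ {ε}, and if β is empty or nullable also add FOLLOW(N). Iterate to a fixed point.

In Y → L: L is at the end, add FOLLOW(Y)
In L → L id L: L is followed by id L, add FIRST(id L) \ {ε} = { 'id' }
In L → L id L: L is at the end; this adds FOLLOW(L) to itself — nothing new
In L → L id: L is followed by id, add FIRST(id) \ {ε} = { 'id' }

The FOLLOW sets referred to above (computed the same way, to a fixed point):
  FOLLOW(Y) = { $, 'id' }

Taking the union: FOLLOW(L) = { $, 'id' }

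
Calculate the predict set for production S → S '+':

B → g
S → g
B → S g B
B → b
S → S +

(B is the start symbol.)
PREDICT(S → S '+') = (FIRST(RHS) \ {ε}) ∪ (FOLLOW(S) if ε ∈ FIRST(RHS), i.e. RHS ⇒* ε)
FIRST(S) = { 'g' }
FIRST(S '+') = { 'g' }
ε ∉ FIRST(S '+'), so FOLLOW(S) is not added.
PREDICT(S → S '+') = { 'g' }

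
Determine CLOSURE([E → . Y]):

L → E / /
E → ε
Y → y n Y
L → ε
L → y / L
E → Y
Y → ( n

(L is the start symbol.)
{ [E → . Y], [Y → . ( n], [Y → . y n Y] }

Start with: [E → . Y]
  [E → . Y] has the dot before Y: add [Y → . y n Y], [Y → . ( n]
No further items can be added.

CLOSURE = { [E → . Y], [Y → . ( n], [Y → . y n Y] }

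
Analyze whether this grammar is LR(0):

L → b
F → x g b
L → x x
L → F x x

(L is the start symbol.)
Augment with L' → L and build the canonical LR(0) collection (I0 = CLOSURE({[L' → . L]}), then GOTO on every symbol after a dot until no new states appear). It has 10 states:
  I0: { [F → . x g b], [L → . F x x], [L → . b], [L → . x x], [L' → . L] }  — shift
  I1: { [L → F . x x] }  — shift
  I2: { [L' → L .] }  — accept
  I3: { [L → b .] }  — reduce
  I4: { [F → x . g b], [L → x . x] }  — shift
  I5: { [F → x g . b] }  — shift
  I6: { [L → x x .] }  — reduce
  I7: { [F → x g b .] }  — reduce
  I8: { [L → F x . x] }  — shift
  I9: { [L → F x x .] }  — reduce

Every state is either a pure shift/goto state or contains exactly one complete item and nothing to shift — no conflicts. The grammar is LR(0).

Answer: Yes, the grammar is LR(0)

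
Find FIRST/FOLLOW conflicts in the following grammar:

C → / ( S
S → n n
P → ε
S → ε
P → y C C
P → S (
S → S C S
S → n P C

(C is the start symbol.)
Yes. S → n n with FOLLOW(S) on { 'n' }; S → S C S with FOLLOW(S) on { '/', 'n' }; S → n P C with FOLLOW(S) on { 'n' }; P → S '(' with FOLLOW(P) on { '/' }

Nullable non-terminals: P, S.
FIRST sets used below: FIRST(S) = { '/', 'n', ε }, FIRST(C) = { '/' }

P: nullable alternative(s) P → ε; FOLLOW(P) = { '/' }
  P → ε: FIRST \ {ε} = { } — this is the only nullable alternative, skip
  P → y C C: FIRST \ {ε} = { 'y' } — disjoint from FOLLOW(P)
  P → S (: FIRST \ {ε} = { '(', '/', 'n' } — overlaps FOLLOW(P) on { '/' }: CONFLICT

S: nullable alternative(s) S → ε; FOLLOW(S) = { $, '(', '/', 'n' }
  S → n n: FIRST \ {ε} = { 'n' } — overlaps FOLLOW(S) on { 'n' }: CONFLICT
  S → ε: FIRST \ {ε} = { } — this is the only nullable alternative, skip
  S → S C S: FIRST \ {ε} = { '/', 'n' } — overlaps FOLLOW(S) on { '/', 'n' }: CONFLICT
  S → n P C: FIRST \ {ε} = { 'n' } — overlaps FOLLOW(S) on { 'n' }: CONFLICT

C has no nullable alternative, so no FIRST/FOLLOW check is needed there.

So the grammar has 4 FIRST/FOLLOW conflicts (marked CONFLICT above).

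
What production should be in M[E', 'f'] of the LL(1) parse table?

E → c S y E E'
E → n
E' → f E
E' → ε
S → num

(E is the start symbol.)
To find M[E', 'f'], we find productions for E' where 'f' is in the predict set (PREDICT(N → α) = (FIRST(α) \ {ε}) ∪ (FOLLOW(N) if α ⇒* ε)).

Relevant sets:
  FOLLOW(E') = { $, 'f' }

E' → f E: PREDICT = { 'f' }
  'f' is in predict set, so this production goes in M[E', 'f']
E' → ε: PREDICT = { $, 'f' }
  'f' is in predict set, so this production goes in M[E', 'f']

M[E', 'f'] = E' → f E, E' → ε  (a multiply-defined cell — the grammar is not LL(1))

Answer: E' → f E, E' → ε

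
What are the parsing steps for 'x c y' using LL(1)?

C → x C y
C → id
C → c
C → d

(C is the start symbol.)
LL(1) parsing maintains a stack (initially the start symbol over $) and the input. At each step: if the stack top is a terminal, match it against the current input token; if it is a non-terminal N, replace it with the RHS of M[N, lookahead] (the unique production whose predict set contains the lookahead).

Stack is shown with the top on the left.

Stack    Input    Action
------------------------
C $      x c y $  output C → x C y
x C y $  x c y $  match 'x'
C y $    c y $    output C → c
c y $    c y $    match 'c'
y $      y $      match 'y'
$        $        accept

The string is accepted.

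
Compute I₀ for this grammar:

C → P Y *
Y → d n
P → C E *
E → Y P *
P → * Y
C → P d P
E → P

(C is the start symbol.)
{ [C → . P Y *], [C → . P d P], [C' → . C], [P → . * Y], [P → . C E *] }

First, augment the grammar with C' → C
I₀ = CLOSURE({ [C' → . C] }):
  [C' → . C] has the dot before C: add [C → . P Y *], [C → . P d P]
  [C → . P Y *] has the dot before P: add [P → . C E *], [P → . * Y]
No further items can be added.

I₀ = { [C → . P Y *], [C → . P d P], [C' → . C], [P → . * Y], [P → . C E *] }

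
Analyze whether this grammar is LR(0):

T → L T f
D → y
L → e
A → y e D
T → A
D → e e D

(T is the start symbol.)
A grammar is LR(0) if no state in the canonical LR(0) collection has:
  - both a shift item (dot before a terminal) and a complete item (shift-reduce conflict), or
  - two or more complete items (reduce-reduce conflict; the accept item [T' → T .] counts as a complete item here).

Augment with T' → T and build the canonical LR(0) collection (I0 = CLOSURE({[T' → . T]}), then GOTO on every symbol after a dot until no new states appear). It has 14 states:
  I0: { [A → . y e D], [L → . e], [T → . A], [T → . L T f], [T' → . T] }  — shift
  I1: { [T → A .] }  — reduce
  I2: { [A → . y e D], [L → . e], [T → . A], [T → . L T f], [T → L . T f] }  — shift
  I3: { [T' → T .] }  — accept
  I4: { [L → e .] }  — reduce
  I5: { [A → y . e D] }  — shift
  I6: { [A → y e . D], [D → . e e D], [D → . y] }  — shift
  I7: { [A → y e D .] }  — reduce
  I8: { [D → e . e D] }  — shift
  I9: { [D → y .] }  — reduce
  I10: { [D → . e e D], [D → . y], [D → e e . D] }  — shift
  I11: { [D → e e D .] }  — reduce
  I12: { [T → L T . f] }  — shift
  I13: { [T → L T f .] }  — reduce

Every state is either a pure shift/goto state or contains exactly one complete item and nothing to shift — no conflicts. The grammar is LR(0).

Answer: Yes, the grammar is LR(0)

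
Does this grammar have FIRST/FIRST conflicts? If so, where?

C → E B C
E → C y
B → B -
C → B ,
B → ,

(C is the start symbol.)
FIRST sets of the non-terminals at (or reachable through a nullable prefix from) the front of some alternative:
  FIRST(E) = { ',' }
  FIRST(B) = { ',' }

Productions for C:
  C → E B C: FIRST = { ',' }
  C → B ,: FIRST = { ',' }
Productions for B:
  B → B -: FIRST = { ',' }
  B → ,: FIRST = { ',' }
E has only one production, so no FIRST/FIRST conflict is possible there.

Conflict for C: C → E B C and C → B ,
  Overlap: { ',' }
Conflict for B: B → B - and B → ,
  Overlap: { ',' }

Answer: Yes. C → E B C / C → B ',' on { ',' }; B → B '-' / B → ',' on { ',' }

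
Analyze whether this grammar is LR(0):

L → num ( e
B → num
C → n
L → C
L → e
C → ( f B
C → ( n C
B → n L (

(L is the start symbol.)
A grammar is LR(0) if no state in the canonical LR(0) collection has:
  - both a shift item (dot before a terminal) and a complete item (shift-reduce conflict), or
  - two or more complete items (reduce-reduce conflict; the accept item [L' → L .] counts as a complete item here).

Augment with L' → L and build the canonical LR(0) collection (I0 = CLOSURE({[L' → . L]}), then GOTO on every symbol after a dot until no new states appear). It has 17 states:
  I0: { [C → . ( f B], [C → . ( n C], [C → . n], [L → . C], [L → . e], [L → . num ( e], [L' → . L] }  — shift
  I1: { [C → ( . f B], [C → ( . n C] }  — shift
  I2: { [L → C .] }  — reduce
  I3: { [L' → L .] }  — accept
  I4: { [L → e .] }  — reduce
  I5: { [C → n .] }  — reduce
  I6: { [L → num . ( e] }  — shift
  I7: { [L → num ( . e] }  — shift
  I8: { [L → num ( e .] }  — reduce
  I9: { [B → . n L (], [B → . num], [C → ( f . B] }  — shift
  I10: { [C → ( n . C], [C → . ( f B], [C → . ( n C], [C → . n] }  — shift
  I11: { [C → ( n C .] }  — reduce
  I12: { [C → ( f B .] }  — reduce
  I13: { [B → n . L (], [C → . ( f B], [C → . ( n C], [C → . n], [L → . C], [L → . e], [L → . num ( e] }  — shift
  I14: { [B → num .] }  — reduce
  I15: { [B → n L . (] }  — shift
  I16: { [B → n L ( .] }  — reduce

Every state is either a pure shift/goto state or contains exactly one complete item and nothing to shift — no conflicts. The grammar is LR(0).

Answer: Yes, the grammar is LR(0)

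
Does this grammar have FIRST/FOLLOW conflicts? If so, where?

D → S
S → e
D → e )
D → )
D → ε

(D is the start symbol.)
A FIRST/FOLLOW conflict occurs when a non-terminal N has a nullable alternative N → β (β ⇒* ε) and another alternative N → α with FIRST(α) ∩ FOLLOW(N) ≠ ∅: on such a lookahead the parser cannot decide between expanding α and letting N vanish via β.

Nullable non-terminals: D.
FIRST sets used below: FIRST(S) = { 'e' }

D: nullable alternative(s) D → ε; FOLLOW(D) = { $ }
  D → S: FIRST \ {ε} = { 'e' } — disjoint from FOLLOW(D)
  D → e ): FIRST \ {ε} = { 'e' } — disjoint from FOLLOW(D)
  D → ): FIRST \ {ε} = { ')' } — disjoint from FOLLOW(D)
  D → ε: FIRST \ {ε} = { } — this is the only nullable alternative, skip

S has no nullable alternative, so no FIRST/FOLLOW check is needed there.

No FIRST/FOLLOW conflicts found.

Answer: No FIRST/FOLLOW conflicts.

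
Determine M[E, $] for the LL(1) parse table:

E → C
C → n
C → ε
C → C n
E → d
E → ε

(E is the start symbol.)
E → C, E → ε

To find M[E, $], we find productions for E where $ is in the predict set (PREDICT(N → α) = (FIRST(α) \ {ε}) ∪ (FOLLOW(N) if α ⇒* ε)).

Relevant sets:
  FIRST(C) = { 'n', ε }
  FOLLOW(E) = { $ }

E → C: PREDICT = { $, 'n' }
  $ is in predict set, so this production goes in M[E, $]
E → d: PREDICT = { 'd' }
E → ε: PREDICT = { $ }
  $ is in predict set, so this production goes in M[E, $]

M[E, $] = E → C, E → ε  (a multiply-defined cell — the grammar is not LL(1))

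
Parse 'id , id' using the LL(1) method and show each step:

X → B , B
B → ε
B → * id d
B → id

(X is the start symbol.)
Stack is shown with the top on the left.

Stack     Input      Action
---------------------------
X $       id , id $  output X → B , B
B , B $   id , id $  output B → id
id , B $  id , id $  match 'id'
, B $     , id $     match ','
B $       id $       output B → id
id $      id $       match 'id'
$         $          accept

The string is accepted.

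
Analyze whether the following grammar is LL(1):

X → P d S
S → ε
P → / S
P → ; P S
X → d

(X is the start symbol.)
Yes, the grammar is LL(1).

A grammar is LL(1) if for each non-terminal N with multiple productions, the predict sets of those productions are pairwise disjoint, where PREDICT(N → α) = (FIRST(α) \ {ε}) ∪ (FOLLOW(N) if α ⇒* ε).

Relevant sets:
  FIRST(P) = { '/', ';' }

For X:
  PREDICT(X → P d S) = { '/', ';' }
  PREDICT(X → d) = { 'd' }
For P:
  PREDICT(P → '/' S) = { '/' }
  PREDICT(P → ';' P S) = { ';' }
S has a single production, so nothing to check there.

All predict sets are disjoint. The grammar IS LL(1).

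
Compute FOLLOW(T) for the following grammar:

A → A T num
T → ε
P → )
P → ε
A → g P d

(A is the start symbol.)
{ 'num' }

In A → A T num: T is followed by num, add FIRST(num) \ {ε} = { 'num' }

Taking the union: FOLLOW(T) = { 'num' }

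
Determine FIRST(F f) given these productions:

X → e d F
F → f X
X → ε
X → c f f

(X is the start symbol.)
FIRST sets of the non-terminals involved (from the grammar, by fixed-point iteration):
  FIRST(F) = { 'f' }

To compute FIRST(F f), process the symbols left to right:
Symbol F is a non-terminal. Add FIRST(F) \ {ε} = { 'f' }
F is not nullable (ε ∉ FIRST(F)), so stop here.
FIRST(F f) = { 'f' }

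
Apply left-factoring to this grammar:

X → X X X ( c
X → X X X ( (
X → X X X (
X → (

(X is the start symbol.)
Left-factoring transforms A → αβ₁ | αβ₂ into A → αA' and A' → β₁ | β₂
(α is the longest common prefix among the alternatives). Repeat until
no nonterminal has two alternatives with a common prefix.

Round 1: X has alternatives sharing prefix 'X X X ('. Introduce X': X → X X X ( X'
  Add: X' → c
  Add: X' → (
  Add: X' → ε

No remaining common prefixes — done.

Resulting grammar:
X → X X X ( X'
X' → c
X' → (
X' → ε
X → (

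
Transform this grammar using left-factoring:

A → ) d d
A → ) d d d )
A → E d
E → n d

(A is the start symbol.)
A → ) d d A'
A' → ε
A' → d )
A → E d
E → n d

Left-factoring transforms A → αβ₁ | αβ₂ into A → αA' and A' → β₁ | β₂
(α is the longest common prefix among the alternatives). Repeat until
no nonterminal has two alternatives with a common prefix.

Round 1: A has alternatives sharing prefix ') d d'. Introduce A': A → ) d d A'
  Add: A' → ε
  Add: A' → d )

No remaining common prefixes — done.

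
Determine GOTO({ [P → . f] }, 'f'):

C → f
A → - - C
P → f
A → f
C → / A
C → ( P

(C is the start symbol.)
{ [P → f .] }

GOTO(I, 'f') = CLOSURE({ [A → αX.β] : [A → α.Xβ] ∈ I, X = 'f' })

Items with dot before 'f', with the dot advanced:
  [P → . f] → [P → f .]
Closure adds nothing (no advanced item has the dot before a non-terminal).

GOTO = { [P → f .] }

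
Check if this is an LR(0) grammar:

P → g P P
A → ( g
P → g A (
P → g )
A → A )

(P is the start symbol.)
A grammar is LR(0) if no state in the canonical LR(0) collection has:
  - both a shift item (dot before a terminal) and a complete item (shift-reduce conflict), or
  - two or more complete items (reduce-reduce conflict; the accept item [P' → P .] counts as a complete item here).

Augment with P' → P and build the canonical LR(0) collection (I0 = CLOSURE({[P' → . P]}), then GOTO on every symbol after a dot until no new states appear). It has 11 states:
  I0: { [P → . g )], [P → . g A (], [P → . g P P], [P' → . P] }  — shift
  I1: { [P' → P .] }  — accept
  I2: { [A → . ( g], [A → . A )], [P → . g )], [P → . g A (], [P → . g P P], [P → g . )], [P → g . A (], [P → g . P P] }  — shift
  I3: { [A → ( . g] }  — shift
  I4: { [P → g ) .] }  — reduce
  I5: { [A → A . )], [P → g A . (] }  — shift
  I6: { [P → . g )], [P → . g A (], [P → . g P P], [P → g P . P] }  — shift
  I7: { [P → g P P .] }  — reduce
  I8: { [P → g A ( .] }  — reduce
  I9: { [A → A ) .] }  — reduce
  I10: { [A → ( g .] }  — reduce

Every state is either a pure shift/goto state or contains exactly one complete item and nothing to shift — no conflicts. The grammar is LR(0).

Answer: Yes, the grammar is LR(0)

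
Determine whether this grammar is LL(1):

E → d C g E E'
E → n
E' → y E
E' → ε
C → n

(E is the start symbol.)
A grammar is LL(1) if for each non-terminal N with multiple productions, the predict sets of those productions are pairwise disjoint, where PREDICT(N → α) = (FIRST(α) \ {ε}) ∪ (FOLLOW(N) if α ⇒* ε).

Relevant sets:
  FOLLOW(E') = { $, 'y' }

For E:
  PREDICT(E → d C g E E') = { 'd' }
  PREDICT(E → n) = { 'n' }
For E':
  PREDICT(E' → y E) = { 'y' }
  PREDICT(E' → ε) = { $, 'y' }
C has a single production, so nothing to check there.

Conflict found: Predict set conflict for E': { 'y' }
The grammar is NOT LL(1).

Answer: No. Predict set conflict for E': { 'y' }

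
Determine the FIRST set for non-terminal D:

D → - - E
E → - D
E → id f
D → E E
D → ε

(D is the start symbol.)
{ '-', 'id', ε }

To compute FIRST(D), examine every production with D on the left-hand side, reading each right-hand side left to right until a non-nullable symbol is reached.

FIRST sets of the other non-terminals involved (by the same procedure, iterated to a fixed point):
  FIRST(E) = { '-', 'id' }

From D → - - E:
  - '-' is a terminal: add '-' and stop
From D → E E:
  - E is a non-terminal: add FIRST(E) \ {ε} = { '-', 'id' }
    E is not nullable, so stop
From D → ε:
  - ε-production, so ε ∈ FIRST(D)

Collecting: FIRST(D) = { '-', 'id', ε }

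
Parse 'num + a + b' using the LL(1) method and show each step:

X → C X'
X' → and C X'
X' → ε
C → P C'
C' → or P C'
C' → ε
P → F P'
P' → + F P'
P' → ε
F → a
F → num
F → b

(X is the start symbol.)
Stack is shown with the top on the left.

Stack           Input          Action
-------------------------------------
X $             num + a + b $  output X → C X'
C X' $          num + a + b $  output C → P C'
P C' X' $       num + a + b $  output P → F P'
F P' C' X' $    num + a + b $  output F → num
num P' C' X' $  num + a + b $  match 'num'
P' C' X' $      + a + b $      output P' → + F P'
+ F P' C' X' $  + a + b $      match '+'
F P' C' X' $    a + b $        output F → a
a P' C' X' $    a + b $        match 'a'
P' C' X' $      + b $          output P' → + F P'
+ F P' C' X' $  + b $          match '+'
F P' C' X' $    b $            output F → b
b P' C' X' $    b $            match 'b'
P' C' X' $      $              output P' → ε
C' X' $         $              output C' → ε
X' $            $              output X' → ε
$               $              accept

The string is accepted.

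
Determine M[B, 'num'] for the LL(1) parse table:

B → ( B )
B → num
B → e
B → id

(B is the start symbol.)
B → num

To find M[B, 'num'], we find productions for B where 'num' is in the predict set (PREDICT(N → α) = (FIRST(α) \ {ε}) ∪ (FOLLOW(N) if α ⇒* ε)).

B → ( B ): PREDICT = { '(' }
B → num: PREDICT = { 'num' }
  'num' is in predict set, so this production goes in M[B, 'num']
B → e: PREDICT = { 'e' }
B → id: PREDICT = { 'id' }

M[B, 'num'] = B → num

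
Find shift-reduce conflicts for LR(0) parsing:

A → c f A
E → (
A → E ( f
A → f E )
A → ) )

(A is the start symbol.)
A shift-reduce conflict occurs when an LR(0) state has both:
  - a complete (reduce) item [A → α .] (dot at the end), and
  - a shift item [B → β . c γ] (dot before a terminal).

Augment with A' → A and build the canonical LR(0) collection (I0 = CLOSURE({[A' → . A]}), then GOTO on every symbol after a dot until no new states appear). It has 14 states:
  I0: { [A → . ) )], [A → . E ( f], [A → . c f A], [A → . f E )], [A' → . A], [E → . (] }  — shift
  I1: { [E → ( .] }  — reduce
  I2: { [A → ) . )] }  — shift
  I3: { [A' → A .] }  — accept
  I4: { [A → E . ( f] }  — shift
  I5: { [A → c . f A] }  — shift
  I6: { [A → f . E )], [E → . (] }  — shift
  I7: { [A → f E . )] }  — shift
  I8: { [A → f E ) .] }  — reduce
  I9: { [A → . ) )], [A → . E ( f], [A → . c f A], [A → . f E )], [A → c f . A], [E → . (] }  — shift
  I10: { [A → c f A .] }  — reduce
  I11: { [A → E ( . f] }  — shift
  I12: { [A → E ( f .] }  — reduce
  I13: { [A → ) ) .] }  — reduce

No state contains both a complete item and a shift item.

Answer: No shift-reduce conflicts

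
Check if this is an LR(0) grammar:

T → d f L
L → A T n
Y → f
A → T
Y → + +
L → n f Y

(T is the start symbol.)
Augment with T' → T and build the canonical LR(0) collection (I0 = CLOSURE({[T' → . T]}), then GOTO on every symbol after a dot until no new states appear). It has 15 states:
  I0: { [T → . d f L], [T' → . T] }  — shift
  I1: { [T' → T .] }  — accept
  I2: { [T → d . f L] }  — shift
  I3: { [A → . T], [L → . A T n], [L → . n f Y], [T → . d f L], [T → d f . L] }  — shift
  I4: { [L → A . T n], [T → . d f L] }  — shift
  I5: { [T → d f L .] }  — reduce
  I6: { [A → T .] }  — reduce
  I7: { [L → n . f Y] }  — shift
  I8: { [L → n f . Y], [Y → . + +], [Y → . f] }  — shift
  I9: { [Y → + . +] }  — shift
  I10: { [L → n f Y .] }  — reduce
  I11: { [Y → f .] }  — reduce
  I12: { [Y → + + .] }  — reduce
  I13: { [L → A T . n] }  — shift
  I14: { [L → A T n .] }  — reduce

Every state is either a pure shift/goto state or contains exactly one complete item and nothing to shift — no conflicts. The grammar is LR(0).

Answer: Yes, the grammar is LR(0)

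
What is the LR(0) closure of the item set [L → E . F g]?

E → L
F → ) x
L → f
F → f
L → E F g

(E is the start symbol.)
To compute CLOSURE, for each item [A → α.Bβ] where B is a non-terminal, add [B → .γ] for all productions B → γ; repeat for the newly added items until nothing changes.

Start with: [L → E . F g]
  [L → E . F g] has the dot before F: add [F → . ) x], [F → . f]
No further items can be added.

CLOSURE = { [F → . ) x], [F → . f], [L → E . F g] }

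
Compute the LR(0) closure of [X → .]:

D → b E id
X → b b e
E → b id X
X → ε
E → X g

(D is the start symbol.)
To compute CLOSURE, for each item [A → α.Bβ] where B is a non-terminal, add [B → .γ] for all productions B → γ; repeat for the newly added items until nothing changes.

Start with: [X → .]
The dot is at the end, so nothing is added.

CLOSURE = { [X → .] }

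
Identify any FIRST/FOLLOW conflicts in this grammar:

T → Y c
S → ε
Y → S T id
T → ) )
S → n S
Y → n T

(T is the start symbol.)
A FIRST/FOLLOW conflict occurs when a non-terminal N has a nullable alternative N → β (β ⇒* ε) and another alternative N → α with FIRST(α) ∩ FOLLOW(N) ≠ ∅: on such a lookahead the parser cannot decide between expanding α and letting N vanish via β.

Nullable non-terminals: S.

S: nullable alternative(s) S → ε; FOLLOW(S) = { ')', 'n' }
  S → ε: FIRST \ {ε} = { } — this is the only nullable alternative, skip
  S → n S: FIRST \ {ε} = { 'n' } — overlaps FOLLOW(S) on { 'n' }: CONFLICT

T, Y have no nullable alternative, so no FIRST/FOLLOW check is needed there.

So the grammar has 1 FIRST/FOLLOW conflict (marked CONFLICT above).

Answer: Yes. S → n S with FOLLOW(S) on { 'n' }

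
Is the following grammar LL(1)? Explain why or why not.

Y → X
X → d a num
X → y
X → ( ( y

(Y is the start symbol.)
Yes, the grammar is LL(1).

A grammar is LL(1) if for each non-terminal N with multiple productions, the predict sets of those productions are pairwise disjoint, where PREDICT(N → α) = (FIRST(α) \ {ε}) ∪ (FOLLOW(N) if α ⇒* ε).

For X:
  PREDICT(X → d a num) = { 'd' }
  PREDICT(X → y) = { 'y' }
  PREDICT(X → '(' '(' y) = { '(' }
Y has a single production, so nothing to check there.

All predict sets are disjoint. The grammar IS LL(1).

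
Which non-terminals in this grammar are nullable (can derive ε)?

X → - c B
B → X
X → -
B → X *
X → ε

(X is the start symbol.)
A non-terminal is nullable if it can derive ε (the empty string): either it has an ε-production, or it has a production whose right-hand side consists entirely of nullable non-terminals.

ε-productions: X → ε
So X is immediately nullable.
B → X: every symbol on the right is nullable, so B is nullable too.
Every non-terminal is now nullable.
Nullable = { 'B', 'X' }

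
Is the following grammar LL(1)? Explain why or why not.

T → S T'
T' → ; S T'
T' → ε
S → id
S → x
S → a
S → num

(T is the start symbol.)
Yes, the grammar is LL(1).

A grammar is LL(1) if for each non-terminal N with multiple productions, the predict sets of those productions are pairwise disjoint, where PREDICT(N → α) = (FIRST(α) \ {ε}) ∪ (FOLLOW(N) if α ⇒* ε).

Relevant sets:
  FOLLOW(T') = { $ }

For T':
  PREDICT(T' → ';' S T') = { ';' }
  PREDICT(T' → ε) = { $ }
For S:
  PREDICT(S → id) = { 'id' }
  PREDICT(S → x) = { 'x' }
  PREDICT(S → a) = { 'a' }
  PREDICT(S → num) = { 'num' }
T has a single production, so nothing to check there.

All predict sets are disjoint. The grammar IS LL(1).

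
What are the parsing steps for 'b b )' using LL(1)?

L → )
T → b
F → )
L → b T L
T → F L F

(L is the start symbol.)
LL(1) parsing maintains a stack (initially the start symbol over $) and the input. At each step: if the stack top is a terminal, match it against the current input token; if it is a non-terminal N, replace it with the RHS of M[N, lookahead] (the unique production whose predict set contains the lookahead).

Stack is shown with the top on the left.

Stack    Input    Action
------------------------
L $      b b ) $  output L → b T L
b T L $  b b ) $  match 'b'
T L $    b ) $    output T → b
b L $    b ) $    match 'b'
L $      ) $      output L → )
) $      ) $      match ')'
$        $        accept

The string is accepted.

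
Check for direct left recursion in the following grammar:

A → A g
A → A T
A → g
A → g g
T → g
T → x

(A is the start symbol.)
Direct left recursion occurs when N → N α for some non-terminal N (the right-hand side begins with the left-hand side itself).

A → A g: LEFT RECURSIVE (starts with A)
A → A T: LEFT RECURSIVE (starts with A)
A → g: starts with g
A → g g: starts with g
T → g: starts with g
T → x: starts with x

The grammar has direct left recursion on: A.

Answer: Yes, A is left-recursive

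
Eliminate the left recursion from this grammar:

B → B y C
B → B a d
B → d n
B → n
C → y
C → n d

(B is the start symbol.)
B is directly left-recursive. The standard transformation for
  A → A α₁ | ... | A α_m | β₁ | ... | β_n
is
  A  → β₁ A' | ... | β_n A'
  A' → α₁ A' | ... | α_m A' | ε

B → d n becomes B → d n B'
B → n becomes B → n B'
B → B y C becomes B' → y C B'
B → B a d becomes B' → a d B'
Add B' → ε

Productions for other non-terminals are unchanged:
  C → y
  C → n d

Resulting grammar:
B → d n B'
B → n B'
B' → y C B'
B' → a d B'
B' → ε
C → y
C → n d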